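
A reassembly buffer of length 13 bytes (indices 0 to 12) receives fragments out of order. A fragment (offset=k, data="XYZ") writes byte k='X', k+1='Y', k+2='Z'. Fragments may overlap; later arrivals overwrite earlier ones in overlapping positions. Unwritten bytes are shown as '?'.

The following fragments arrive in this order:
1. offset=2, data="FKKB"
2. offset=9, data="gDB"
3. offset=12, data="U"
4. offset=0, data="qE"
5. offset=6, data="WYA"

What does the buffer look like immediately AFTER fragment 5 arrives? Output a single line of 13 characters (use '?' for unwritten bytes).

Answer: qEFKKBWYAgDBU

Derivation:
Fragment 1: offset=2 data="FKKB" -> buffer=??FKKB???????
Fragment 2: offset=9 data="gDB" -> buffer=??FKKB???gDB?
Fragment 3: offset=12 data="U" -> buffer=??FKKB???gDBU
Fragment 4: offset=0 data="qE" -> buffer=qEFKKB???gDBU
Fragment 5: offset=6 data="WYA" -> buffer=qEFKKBWYAgDBU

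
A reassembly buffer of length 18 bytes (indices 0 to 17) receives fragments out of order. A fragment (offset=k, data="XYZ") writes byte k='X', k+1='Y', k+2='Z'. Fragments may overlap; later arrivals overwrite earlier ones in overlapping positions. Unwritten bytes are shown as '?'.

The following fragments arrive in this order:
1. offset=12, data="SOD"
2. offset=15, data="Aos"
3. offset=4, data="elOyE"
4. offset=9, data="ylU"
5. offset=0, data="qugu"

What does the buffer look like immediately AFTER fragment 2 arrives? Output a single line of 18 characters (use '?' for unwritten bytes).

Fragment 1: offset=12 data="SOD" -> buffer=????????????SOD???
Fragment 2: offset=15 data="Aos" -> buffer=????????????SODAos

Answer: ????????????SODAos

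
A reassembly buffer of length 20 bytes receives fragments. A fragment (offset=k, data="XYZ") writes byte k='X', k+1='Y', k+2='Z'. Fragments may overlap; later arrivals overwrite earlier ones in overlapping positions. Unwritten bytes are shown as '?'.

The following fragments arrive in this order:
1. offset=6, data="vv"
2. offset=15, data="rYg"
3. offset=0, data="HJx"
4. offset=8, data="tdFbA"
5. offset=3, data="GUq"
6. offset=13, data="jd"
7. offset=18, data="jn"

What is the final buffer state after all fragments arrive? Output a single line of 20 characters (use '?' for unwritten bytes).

Answer: HJxGUqvvtdFbAjdrYgjn

Derivation:
Fragment 1: offset=6 data="vv" -> buffer=??????vv????????????
Fragment 2: offset=15 data="rYg" -> buffer=??????vv???????rYg??
Fragment 3: offset=0 data="HJx" -> buffer=HJx???vv???????rYg??
Fragment 4: offset=8 data="tdFbA" -> buffer=HJx???vvtdFbA??rYg??
Fragment 5: offset=3 data="GUq" -> buffer=HJxGUqvvtdFbA??rYg??
Fragment 6: offset=13 data="jd" -> buffer=HJxGUqvvtdFbAjdrYg??
Fragment 7: offset=18 data="jn" -> buffer=HJxGUqvvtdFbAjdrYgjn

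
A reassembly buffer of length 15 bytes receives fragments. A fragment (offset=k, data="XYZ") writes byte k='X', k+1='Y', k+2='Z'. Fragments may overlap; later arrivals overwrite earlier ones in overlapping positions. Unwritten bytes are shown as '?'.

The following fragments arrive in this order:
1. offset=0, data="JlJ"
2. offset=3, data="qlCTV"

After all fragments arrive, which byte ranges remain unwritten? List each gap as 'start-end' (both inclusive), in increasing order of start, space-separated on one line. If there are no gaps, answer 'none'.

Answer: 8-14

Derivation:
Fragment 1: offset=0 len=3
Fragment 2: offset=3 len=5
Gaps: 8-14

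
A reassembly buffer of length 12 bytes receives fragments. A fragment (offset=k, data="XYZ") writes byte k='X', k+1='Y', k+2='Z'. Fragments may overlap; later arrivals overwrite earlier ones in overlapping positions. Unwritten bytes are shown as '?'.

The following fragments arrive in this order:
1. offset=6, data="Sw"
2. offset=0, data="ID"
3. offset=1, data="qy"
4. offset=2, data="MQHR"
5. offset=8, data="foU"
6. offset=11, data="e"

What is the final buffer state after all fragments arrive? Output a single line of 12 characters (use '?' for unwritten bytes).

Answer: IqMQHRSwfoUe

Derivation:
Fragment 1: offset=6 data="Sw" -> buffer=??????Sw????
Fragment 2: offset=0 data="ID" -> buffer=ID????Sw????
Fragment 3: offset=1 data="qy" -> buffer=Iqy???Sw????
Fragment 4: offset=2 data="MQHR" -> buffer=IqMQHRSw????
Fragment 5: offset=8 data="foU" -> buffer=IqMQHRSwfoU?
Fragment 6: offset=11 data="e" -> buffer=IqMQHRSwfoUe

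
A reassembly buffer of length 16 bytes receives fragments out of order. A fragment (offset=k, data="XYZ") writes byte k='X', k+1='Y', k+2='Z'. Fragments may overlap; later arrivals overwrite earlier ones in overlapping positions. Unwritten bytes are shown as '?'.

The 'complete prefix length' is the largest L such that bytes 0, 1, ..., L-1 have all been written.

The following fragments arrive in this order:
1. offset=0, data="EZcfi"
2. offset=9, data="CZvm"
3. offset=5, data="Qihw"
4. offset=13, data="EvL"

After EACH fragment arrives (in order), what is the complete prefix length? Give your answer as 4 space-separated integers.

Fragment 1: offset=0 data="EZcfi" -> buffer=EZcfi??????????? -> prefix_len=5
Fragment 2: offset=9 data="CZvm" -> buffer=EZcfi????CZvm??? -> prefix_len=5
Fragment 3: offset=5 data="Qihw" -> buffer=EZcfiQihwCZvm??? -> prefix_len=13
Fragment 4: offset=13 data="EvL" -> buffer=EZcfiQihwCZvmEvL -> prefix_len=16

Answer: 5 5 13 16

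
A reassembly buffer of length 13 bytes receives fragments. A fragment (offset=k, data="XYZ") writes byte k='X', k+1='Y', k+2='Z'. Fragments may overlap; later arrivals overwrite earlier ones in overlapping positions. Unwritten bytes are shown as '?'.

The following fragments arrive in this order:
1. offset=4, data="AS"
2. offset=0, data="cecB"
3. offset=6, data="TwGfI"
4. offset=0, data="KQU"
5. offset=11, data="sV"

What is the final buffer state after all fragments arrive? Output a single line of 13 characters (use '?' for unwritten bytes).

Answer: KQUBASTwGfIsV

Derivation:
Fragment 1: offset=4 data="AS" -> buffer=????AS???????
Fragment 2: offset=0 data="cecB" -> buffer=cecBAS???????
Fragment 3: offset=6 data="TwGfI" -> buffer=cecBASTwGfI??
Fragment 4: offset=0 data="KQU" -> buffer=KQUBASTwGfI??
Fragment 5: offset=11 data="sV" -> buffer=KQUBASTwGfIsV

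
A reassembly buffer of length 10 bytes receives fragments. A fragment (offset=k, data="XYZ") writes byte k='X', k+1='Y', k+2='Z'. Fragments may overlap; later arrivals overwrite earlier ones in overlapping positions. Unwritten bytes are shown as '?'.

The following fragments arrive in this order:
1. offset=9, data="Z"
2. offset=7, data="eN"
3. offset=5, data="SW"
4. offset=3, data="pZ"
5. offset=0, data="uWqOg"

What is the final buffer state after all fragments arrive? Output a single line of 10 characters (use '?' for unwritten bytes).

Answer: uWqOgSWeNZ

Derivation:
Fragment 1: offset=9 data="Z" -> buffer=?????????Z
Fragment 2: offset=7 data="eN" -> buffer=???????eNZ
Fragment 3: offset=5 data="SW" -> buffer=?????SWeNZ
Fragment 4: offset=3 data="pZ" -> buffer=???pZSWeNZ
Fragment 5: offset=0 data="uWqOg" -> buffer=uWqOgSWeNZ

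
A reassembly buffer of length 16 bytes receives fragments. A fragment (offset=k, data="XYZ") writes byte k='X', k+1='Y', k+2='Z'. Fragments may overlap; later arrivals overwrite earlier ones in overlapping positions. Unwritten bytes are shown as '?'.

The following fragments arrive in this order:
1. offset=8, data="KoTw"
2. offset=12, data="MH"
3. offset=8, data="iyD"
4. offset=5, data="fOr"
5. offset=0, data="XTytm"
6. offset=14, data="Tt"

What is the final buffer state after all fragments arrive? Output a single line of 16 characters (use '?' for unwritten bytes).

Answer: XTytmfOriyDwMHTt

Derivation:
Fragment 1: offset=8 data="KoTw" -> buffer=????????KoTw????
Fragment 2: offset=12 data="MH" -> buffer=????????KoTwMH??
Fragment 3: offset=8 data="iyD" -> buffer=????????iyDwMH??
Fragment 4: offset=5 data="fOr" -> buffer=?????fOriyDwMH??
Fragment 5: offset=0 data="XTytm" -> buffer=XTytmfOriyDwMH??
Fragment 6: offset=14 data="Tt" -> buffer=XTytmfOriyDwMHTt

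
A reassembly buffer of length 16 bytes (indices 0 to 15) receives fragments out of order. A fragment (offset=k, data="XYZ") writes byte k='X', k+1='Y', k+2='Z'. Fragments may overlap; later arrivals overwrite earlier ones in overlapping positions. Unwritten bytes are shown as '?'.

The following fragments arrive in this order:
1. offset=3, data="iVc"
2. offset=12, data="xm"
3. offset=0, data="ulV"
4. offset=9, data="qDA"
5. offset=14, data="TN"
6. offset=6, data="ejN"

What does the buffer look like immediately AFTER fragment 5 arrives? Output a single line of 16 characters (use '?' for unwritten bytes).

Answer: ulViVc???qDAxmTN

Derivation:
Fragment 1: offset=3 data="iVc" -> buffer=???iVc??????????
Fragment 2: offset=12 data="xm" -> buffer=???iVc??????xm??
Fragment 3: offset=0 data="ulV" -> buffer=ulViVc??????xm??
Fragment 4: offset=9 data="qDA" -> buffer=ulViVc???qDAxm??
Fragment 5: offset=14 data="TN" -> buffer=ulViVc???qDAxmTN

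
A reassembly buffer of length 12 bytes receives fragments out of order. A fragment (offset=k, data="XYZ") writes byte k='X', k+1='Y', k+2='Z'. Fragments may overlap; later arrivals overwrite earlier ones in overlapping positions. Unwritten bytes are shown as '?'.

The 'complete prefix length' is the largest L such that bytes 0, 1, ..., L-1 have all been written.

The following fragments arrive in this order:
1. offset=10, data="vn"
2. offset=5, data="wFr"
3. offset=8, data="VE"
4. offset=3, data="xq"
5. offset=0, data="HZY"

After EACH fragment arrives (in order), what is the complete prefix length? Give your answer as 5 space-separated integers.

Answer: 0 0 0 0 12

Derivation:
Fragment 1: offset=10 data="vn" -> buffer=??????????vn -> prefix_len=0
Fragment 2: offset=5 data="wFr" -> buffer=?????wFr??vn -> prefix_len=0
Fragment 3: offset=8 data="VE" -> buffer=?????wFrVEvn -> prefix_len=0
Fragment 4: offset=3 data="xq" -> buffer=???xqwFrVEvn -> prefix_len=0
Fragment 5: offset=0 data="HZY" -> buffer=HZYxqwFrVEvn -> prefix_len=12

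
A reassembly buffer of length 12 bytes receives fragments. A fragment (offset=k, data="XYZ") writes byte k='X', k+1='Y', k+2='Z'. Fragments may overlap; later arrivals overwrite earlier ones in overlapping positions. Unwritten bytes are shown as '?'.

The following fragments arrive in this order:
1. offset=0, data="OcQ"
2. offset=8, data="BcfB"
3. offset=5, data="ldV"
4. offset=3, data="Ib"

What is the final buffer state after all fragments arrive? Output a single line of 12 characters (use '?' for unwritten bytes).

Fragment 1: offset=0 data="OcQ" -> buffer=OcQ?????????
Fragment 2: offset=8 data="BcfB" -> buffer=OcQ?????BcfB
Fragment 3: offset=5 data="ldV" -> buffer=OcQ??ldVBcfB
Fragment 4: offset=3 data="Ib" -> buffer=OcQIbldVBcfB

Answer: OcQIbldVBcfB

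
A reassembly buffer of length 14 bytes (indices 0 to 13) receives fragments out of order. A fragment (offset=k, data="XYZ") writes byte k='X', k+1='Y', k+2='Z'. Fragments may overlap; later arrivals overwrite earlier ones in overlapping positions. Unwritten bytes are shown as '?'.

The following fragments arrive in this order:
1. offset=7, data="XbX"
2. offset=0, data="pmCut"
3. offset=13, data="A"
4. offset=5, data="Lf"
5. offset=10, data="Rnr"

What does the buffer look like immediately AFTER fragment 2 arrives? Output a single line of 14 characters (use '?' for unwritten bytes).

Answer: pmCut??XbX????

Derivation:
Fragment 1: offset=7 data="XbX" -> buffer=???????XbX????
Fragment 2: offset=0 data="pmCut" -> buffer=pmCut??XbX????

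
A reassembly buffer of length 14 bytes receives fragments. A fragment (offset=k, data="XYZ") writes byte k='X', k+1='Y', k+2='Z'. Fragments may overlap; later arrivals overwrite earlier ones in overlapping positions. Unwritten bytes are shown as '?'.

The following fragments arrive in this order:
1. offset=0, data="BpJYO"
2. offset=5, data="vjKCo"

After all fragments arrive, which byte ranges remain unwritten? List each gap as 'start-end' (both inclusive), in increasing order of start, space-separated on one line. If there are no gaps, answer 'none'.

Fragment 1: offset=0 len=5
Fragment 2: offset=5 len=5
Gaps: 10-13

Answer: 10-13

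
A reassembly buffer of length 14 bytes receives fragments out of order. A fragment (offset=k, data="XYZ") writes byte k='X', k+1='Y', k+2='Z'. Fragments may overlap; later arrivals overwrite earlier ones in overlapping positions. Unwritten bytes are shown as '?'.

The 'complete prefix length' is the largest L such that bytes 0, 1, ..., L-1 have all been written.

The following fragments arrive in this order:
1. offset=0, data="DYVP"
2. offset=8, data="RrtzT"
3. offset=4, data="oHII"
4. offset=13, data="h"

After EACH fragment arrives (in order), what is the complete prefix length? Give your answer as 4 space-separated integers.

Answer: 4 4 13 14

Derivation:
Fragment 1: offset=0 data="DYVP" -> buffer=DYVP?????????? -> prefix_len=4
Fragment 2: offset=8 data="RrtzT" -> buffer=DYVP????RrtzT? -> prefix_len=4
Fragment 3: offset=4 data="oHII" -> buffer=DYVPoHIIRrtzT? -> prefix_len=13
Fragment 4: offset=13 data="h" -> buffer=DYVPoHIIRrtzTh -> prefix_len=14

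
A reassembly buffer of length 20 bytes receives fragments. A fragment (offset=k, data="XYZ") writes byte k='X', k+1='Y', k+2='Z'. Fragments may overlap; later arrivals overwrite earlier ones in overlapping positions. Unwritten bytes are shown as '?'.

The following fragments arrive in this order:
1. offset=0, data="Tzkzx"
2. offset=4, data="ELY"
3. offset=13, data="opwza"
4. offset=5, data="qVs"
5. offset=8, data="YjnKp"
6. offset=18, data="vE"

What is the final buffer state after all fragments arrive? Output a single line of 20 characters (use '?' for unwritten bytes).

Fragment 1: offset=0 data="Tzkzx" -> buffer=Tzkzx???????????????
Fragment 2: offset=4 data="ELY" -> buffer=TzkzELY?????????????
Fragment 3: offset=13 data="opwza" -> buffer=TzkzELY??????opwza??
Fragment 4: offset=5 data="qVs" -> buffer=TzkzEqVs?????opwza??
Fragment 5: offset=8 data="YjnKp" -> buffer=TzkzEqVsYjnKpopwza??
Fragment 6: offset=18 data="vE" -> buffer=TzkzEqVsYjnKpopwzavE

Answer: TzkzEqVsYjnKpopwzavE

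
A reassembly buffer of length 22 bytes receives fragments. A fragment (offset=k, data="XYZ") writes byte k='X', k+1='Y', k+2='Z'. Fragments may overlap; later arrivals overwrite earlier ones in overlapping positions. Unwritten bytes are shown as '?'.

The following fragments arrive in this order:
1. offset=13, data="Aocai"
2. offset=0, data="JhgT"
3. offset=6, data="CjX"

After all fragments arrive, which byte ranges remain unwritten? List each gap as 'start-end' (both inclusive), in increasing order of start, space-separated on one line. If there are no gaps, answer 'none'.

Fragment 1: offset=13 len=5
Fragment 2: offset=0 len=4
Fragment 3: offset=6 len=3
Gaps: 4-5 9-12 18-21

Answer: 4-5 9-12 18-21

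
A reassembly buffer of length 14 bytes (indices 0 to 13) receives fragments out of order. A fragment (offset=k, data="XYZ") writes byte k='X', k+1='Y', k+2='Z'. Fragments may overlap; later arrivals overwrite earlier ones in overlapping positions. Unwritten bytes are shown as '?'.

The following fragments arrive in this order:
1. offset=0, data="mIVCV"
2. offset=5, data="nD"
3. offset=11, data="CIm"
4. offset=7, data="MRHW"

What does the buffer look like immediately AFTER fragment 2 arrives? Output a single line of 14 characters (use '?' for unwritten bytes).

Answer: mIVCVnD???????

Derivation:
Fragment 1: offset=0 data="mIVCV" -> buffer=mIVCV?????????
Fragment 2: offset=5 data="nD" -> buffer=mIVCVnD???????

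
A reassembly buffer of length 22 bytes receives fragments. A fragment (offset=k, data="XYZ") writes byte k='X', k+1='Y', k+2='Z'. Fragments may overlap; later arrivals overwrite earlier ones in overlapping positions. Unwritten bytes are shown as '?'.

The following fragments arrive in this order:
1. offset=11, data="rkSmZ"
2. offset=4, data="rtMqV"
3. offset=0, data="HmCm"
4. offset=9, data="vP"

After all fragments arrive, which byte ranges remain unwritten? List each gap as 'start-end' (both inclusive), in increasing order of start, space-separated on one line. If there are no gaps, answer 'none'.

Fragment 1: offset=11 len=5
Fragment 2: offset=4 len=5
Fragment 3: offset=0 len=4
Fragment 4: offset=9 len=2
Gaps: 16-21

Answer: 16-21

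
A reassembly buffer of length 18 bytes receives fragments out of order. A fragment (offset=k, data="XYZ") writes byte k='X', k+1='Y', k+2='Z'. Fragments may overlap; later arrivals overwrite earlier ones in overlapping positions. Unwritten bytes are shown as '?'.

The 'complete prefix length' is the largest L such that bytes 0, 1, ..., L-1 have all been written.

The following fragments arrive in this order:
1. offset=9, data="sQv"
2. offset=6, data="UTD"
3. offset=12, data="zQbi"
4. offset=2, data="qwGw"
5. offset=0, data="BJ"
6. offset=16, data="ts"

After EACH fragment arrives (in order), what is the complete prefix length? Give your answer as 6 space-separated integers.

Answer: 0 0 0 0 16 18

Derivation:
Fragment 1: offset=9 data="sQv" -> buffer=?????????sQv?????? -> prefix_len=0
Fragment 2: offset=6 data="UTD" -> buffer=??????UTDsQv?????? -> prefix_len=0
Fragment 3: offset=12 data="zQbi" -> buffer=??????UTDsQvzQbi?? -> prefix_len=0
Fragment 4: offset=2 data="qwGw" -> buffer=??qwGwUTDsQvzQbi?? -> prefix_len=0
Fragment 5: offset=0 data="BJ" -> buffer=BJqwGwUTDsQvzQbi?? -> prefix_len=16
Fragment 6: offset=16 data="ts" -> buffer=BJqwGwUTDsQvzQbits -> prefix_len=18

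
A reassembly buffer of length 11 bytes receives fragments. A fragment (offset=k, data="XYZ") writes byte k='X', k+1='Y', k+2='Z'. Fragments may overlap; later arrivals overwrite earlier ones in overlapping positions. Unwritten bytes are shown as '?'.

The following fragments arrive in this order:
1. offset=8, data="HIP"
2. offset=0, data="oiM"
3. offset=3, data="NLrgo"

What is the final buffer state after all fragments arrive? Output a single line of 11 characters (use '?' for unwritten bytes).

Fragment 1: offset=8 data="HIP" -> buffer=????????HIP
Fragment 2: offset=0 data="oiM" -> buffer=oiM?????HIP
Fragment 3: offset=3 data="NLrgo" -> buffer=oiMNLrgoHIP

Answer: oiMNLrgoHIP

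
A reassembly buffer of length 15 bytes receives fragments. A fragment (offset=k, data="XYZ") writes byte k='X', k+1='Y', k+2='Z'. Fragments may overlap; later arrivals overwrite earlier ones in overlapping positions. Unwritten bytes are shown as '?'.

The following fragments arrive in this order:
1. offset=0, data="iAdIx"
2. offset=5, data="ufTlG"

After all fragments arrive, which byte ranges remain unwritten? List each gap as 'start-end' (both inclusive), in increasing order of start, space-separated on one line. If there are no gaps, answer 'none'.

Answer: 10-14

Derivation:
Fragment 1: offset=0 len=5
Fragment 2: offset=5 len=5
Gaps: 10-14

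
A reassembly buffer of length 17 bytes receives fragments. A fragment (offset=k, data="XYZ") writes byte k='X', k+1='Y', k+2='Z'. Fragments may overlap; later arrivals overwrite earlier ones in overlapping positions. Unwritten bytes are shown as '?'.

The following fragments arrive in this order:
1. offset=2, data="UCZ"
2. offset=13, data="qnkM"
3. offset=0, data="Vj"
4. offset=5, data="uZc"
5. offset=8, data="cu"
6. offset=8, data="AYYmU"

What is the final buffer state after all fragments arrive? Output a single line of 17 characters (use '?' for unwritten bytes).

Answer: VjUCZuZcAYYmUqnkM

Derivation:
Fragment 1: offset=2 data="UCZ" -> buffer=??UCZ????????????
Fragment 2: offset=13 data="qnkM" -> buffer=??UCZ????????qnkM
Fragment 3: offset=0 data="Vj" -> buffer=VjUCZ????????qnkM
Fragment 4: offset=5 data="uZc" -> buffer=VjUCZuZc?????qnkM
Fragment 5: offset=8 data="cu" -> buffer=VjUCZuZccu???qnkM
Fragment 6: offset=8 data="AYYmU" -> buffer=VjUCZuZcAYYmUqnkM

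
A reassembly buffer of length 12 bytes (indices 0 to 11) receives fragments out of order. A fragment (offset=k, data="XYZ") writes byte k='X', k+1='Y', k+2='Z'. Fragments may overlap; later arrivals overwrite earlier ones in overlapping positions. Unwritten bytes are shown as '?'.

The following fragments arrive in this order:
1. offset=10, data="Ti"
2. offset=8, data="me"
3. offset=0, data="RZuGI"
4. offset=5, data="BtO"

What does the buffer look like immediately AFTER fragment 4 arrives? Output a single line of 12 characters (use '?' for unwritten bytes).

Fragment 1: offset=10 data="Ti" -> buffer=??????????Ti
Fragment 2: offset=8 data="me" -> buffer=????????meTi
Fragment 3: offset=0 data="RZuGI" -> buffer=RZuGI???meTi
Fragment 4: offset=5 data="BtO" -> buffer=RZuGIBtOmeTi

Answer: RZuGIBtOmeTi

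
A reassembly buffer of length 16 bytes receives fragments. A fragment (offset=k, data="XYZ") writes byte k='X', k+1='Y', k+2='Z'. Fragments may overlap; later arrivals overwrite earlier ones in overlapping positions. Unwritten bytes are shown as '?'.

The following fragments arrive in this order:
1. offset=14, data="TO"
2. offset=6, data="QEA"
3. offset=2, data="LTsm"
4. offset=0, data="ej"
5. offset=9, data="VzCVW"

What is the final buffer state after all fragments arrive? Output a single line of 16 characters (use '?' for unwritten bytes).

Answer: ejLTsmQEAVzCVWTO

Derivation:
Fragment 1: offset=14 data="TO" -> buffer=??????????????TO
Fragment 2: offset=6 data="QEA" -> buffer=??????QEA?????TO
Fragment 3: offset=2 data="LTsm" -> buffer=??LTsmQEA?????TO
Fragment 4: offset=0 data="ej" -> buffer=ejLTsmQEA?????TO
Fragment 5: offset=9 data="VzCVW" -> buffer=ejLTsmQEAVzCVWTO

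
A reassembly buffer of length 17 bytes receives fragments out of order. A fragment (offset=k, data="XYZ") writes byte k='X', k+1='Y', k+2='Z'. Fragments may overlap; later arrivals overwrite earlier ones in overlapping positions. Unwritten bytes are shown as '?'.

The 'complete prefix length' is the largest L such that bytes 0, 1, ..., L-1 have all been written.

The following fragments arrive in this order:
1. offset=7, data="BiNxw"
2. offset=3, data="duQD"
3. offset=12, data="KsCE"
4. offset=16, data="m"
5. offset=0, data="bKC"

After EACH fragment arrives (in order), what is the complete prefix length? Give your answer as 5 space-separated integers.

Fragment 1: offset=7 data="BiNxw" -> buffer=???????BiNxw????? -> prefix_len=0
Fragment 2: offset=3 data="duQD" -> buffer=???duQDBiNxw????? -> prefix_len=0
Fragment 3: offset=12 data="KsCE" -> buffer=???duQDBiNxwKsCE? -> prefix_len=0
Fragment 4: offset=16 data="m" -> buffer=???duQDBiNxwKsCEm -> prefix_len=0
Fragment 5: offset=0 data="bKC" -> buffer=bKCduQDBiNxwKsCEm -> prefix_len=17

Answer: 0 0 0 0 17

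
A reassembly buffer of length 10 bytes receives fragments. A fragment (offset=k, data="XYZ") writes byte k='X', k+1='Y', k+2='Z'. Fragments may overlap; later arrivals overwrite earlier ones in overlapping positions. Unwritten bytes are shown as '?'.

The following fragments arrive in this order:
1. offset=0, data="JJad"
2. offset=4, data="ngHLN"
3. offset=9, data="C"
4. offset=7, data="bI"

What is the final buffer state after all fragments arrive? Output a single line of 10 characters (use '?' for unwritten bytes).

Fragment 1: offset=0 data="JJad" -> buffer=JJad??????
Fragment 2: offset=4 data="ngHLN" -> buffer=JJadngHLN?
Fragment 3: offset=9 data="C" -> buffer=JJadngHLNC
Fragment 4: offset=7 data="bI" -> buffer=JJadngHbIC

Answer: JJadngHbIC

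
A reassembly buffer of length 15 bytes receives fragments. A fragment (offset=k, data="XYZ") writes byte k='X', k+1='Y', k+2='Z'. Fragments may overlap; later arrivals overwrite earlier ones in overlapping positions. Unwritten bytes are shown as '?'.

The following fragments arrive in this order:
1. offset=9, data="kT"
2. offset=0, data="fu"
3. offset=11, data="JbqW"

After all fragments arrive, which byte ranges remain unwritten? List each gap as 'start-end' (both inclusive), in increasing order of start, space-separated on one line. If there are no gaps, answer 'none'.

Answer: 2-8

Derivation:
Fragment 1: offset=9 len=2
Fragment 2: offset=0 len=2
Fragment 3: offset=11 len=4
Gaps: 2-8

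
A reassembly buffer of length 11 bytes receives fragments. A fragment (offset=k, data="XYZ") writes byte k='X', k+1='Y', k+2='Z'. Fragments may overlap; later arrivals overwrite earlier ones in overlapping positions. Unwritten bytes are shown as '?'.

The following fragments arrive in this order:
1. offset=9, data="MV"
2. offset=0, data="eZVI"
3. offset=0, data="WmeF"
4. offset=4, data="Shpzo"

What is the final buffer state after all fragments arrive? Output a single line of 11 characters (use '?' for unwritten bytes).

Answer: WmeFShpzoMV

Derivation:
Fragment 1: offset=9 data="MV" -> buffer=?????????MV
Fragment 2: offset=0 data="eZVI" -> buffer=eZVI?????MV
Fragment 3: offset=0 data="WmeF" -> buffer=WmeF?????MV
Fragment 4: offset=4 data="Shpzo" -> buffer=WmeFShpzoMV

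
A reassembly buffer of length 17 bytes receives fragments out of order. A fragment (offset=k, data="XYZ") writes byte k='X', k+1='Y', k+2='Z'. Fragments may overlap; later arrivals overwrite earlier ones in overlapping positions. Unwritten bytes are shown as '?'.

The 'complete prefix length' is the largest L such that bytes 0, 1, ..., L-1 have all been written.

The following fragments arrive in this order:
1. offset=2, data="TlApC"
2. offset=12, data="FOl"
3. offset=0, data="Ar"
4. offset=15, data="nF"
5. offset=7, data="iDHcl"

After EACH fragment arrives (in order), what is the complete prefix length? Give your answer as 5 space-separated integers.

Fragment 1: offset=2 data="TlApC" -> buffer=??TlApC?????????? -> prefix_len=0
Fragment 2: offset=12 data="FOl" -> buffer=??TlApC?????FOl?? -> prefix_len=0
Fragment 3: offset=0 data="Ar" -> buffer=ArTlApC?????FOl?? -> prefix_len=7
Fragment 4: offset=15 data="nF" -> buffer=ArTlApC?????FOlnF -> prefix_len=7
Fragment 5: offset=7 data="iDHcl" -> buffer=ArTlApCiDHclFOlnF -> prefix_len=17

Answer: 0 0 7 7 17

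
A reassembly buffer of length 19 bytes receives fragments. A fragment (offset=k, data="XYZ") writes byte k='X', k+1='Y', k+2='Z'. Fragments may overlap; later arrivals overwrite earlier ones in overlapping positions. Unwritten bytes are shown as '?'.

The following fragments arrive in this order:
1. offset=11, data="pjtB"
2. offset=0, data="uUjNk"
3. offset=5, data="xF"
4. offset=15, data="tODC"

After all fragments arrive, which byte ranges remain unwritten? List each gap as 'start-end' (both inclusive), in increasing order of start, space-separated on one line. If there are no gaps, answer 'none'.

Answer: 7-10

Derivation:
Fragment 1: offset=11 len=4
Fragment 2: offset=0 len=5
Fragment 3: offset=5 len=2
Fragment 4: offset=15 len=4
Gaps: 7-10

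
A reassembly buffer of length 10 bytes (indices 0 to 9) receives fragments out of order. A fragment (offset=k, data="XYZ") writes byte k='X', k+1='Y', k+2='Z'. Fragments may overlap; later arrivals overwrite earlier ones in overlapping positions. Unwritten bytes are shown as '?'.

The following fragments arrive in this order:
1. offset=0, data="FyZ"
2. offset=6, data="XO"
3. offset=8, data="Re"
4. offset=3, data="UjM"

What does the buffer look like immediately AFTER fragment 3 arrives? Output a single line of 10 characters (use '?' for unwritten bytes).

Answer: FyZ???XORe

Derivation:
Fragment 1: offset=0 data="FyZ" -> buffer=FyZ???????
Fragment 2: offset=6 data="XO" -> buffer=FyZ???XO??
Fragment 3: offset=8 data="Re" -> buffer=FyZ???XORe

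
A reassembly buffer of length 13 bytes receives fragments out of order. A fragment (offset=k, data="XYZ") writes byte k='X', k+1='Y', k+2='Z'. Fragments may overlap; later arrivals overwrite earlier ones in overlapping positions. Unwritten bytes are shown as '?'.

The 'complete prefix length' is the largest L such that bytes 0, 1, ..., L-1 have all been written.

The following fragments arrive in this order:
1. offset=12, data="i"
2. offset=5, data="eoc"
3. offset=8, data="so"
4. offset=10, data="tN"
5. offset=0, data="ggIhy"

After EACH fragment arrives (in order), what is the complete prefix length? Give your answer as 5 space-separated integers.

Answer: 0 0 0 0 13

Derivation:
Fragment 1: offset=12 data="i" -> buffer=????????????i -> prefix_len=0
Fragment 2: offset=5 data="eoc" -> buffer=?????eoc????i -> prefix_len=0
Fragment 3: offset=8 data="so" -> buffer=?????eocso??i -> prefix_len=0
Fragment 4: offset=10 data="tN" -> buffer=?????eocsotNi -> prefix_len=0
Fragment 5: offset=0 data="ggIhy" -> buffer=ggIhyeocsotNi -> prefix_len=13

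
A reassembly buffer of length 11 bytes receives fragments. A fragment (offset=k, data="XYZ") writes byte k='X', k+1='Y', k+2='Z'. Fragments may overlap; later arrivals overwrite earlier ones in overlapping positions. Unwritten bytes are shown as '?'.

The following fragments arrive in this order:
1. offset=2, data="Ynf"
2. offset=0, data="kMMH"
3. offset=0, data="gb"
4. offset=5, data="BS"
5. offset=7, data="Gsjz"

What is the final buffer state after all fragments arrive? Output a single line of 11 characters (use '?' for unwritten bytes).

Answer: gbMHfBSGsjz

Derivation:
Fragment 1: offset=2 data="Ynf" -> buffer=??Ynf??????
Fragment 2: offset=0 data="kMMH" -> buffer=kMMHf??????
Fragment 3: offset=0 data="gb" -> buffer=gbMHf??????
Fragment 4: offset=5 data="BS" -> buffer=gbMHfBS????
Fragment 5: offset=7 data="Gsjz" -> buffer=gbMHfBSGsjz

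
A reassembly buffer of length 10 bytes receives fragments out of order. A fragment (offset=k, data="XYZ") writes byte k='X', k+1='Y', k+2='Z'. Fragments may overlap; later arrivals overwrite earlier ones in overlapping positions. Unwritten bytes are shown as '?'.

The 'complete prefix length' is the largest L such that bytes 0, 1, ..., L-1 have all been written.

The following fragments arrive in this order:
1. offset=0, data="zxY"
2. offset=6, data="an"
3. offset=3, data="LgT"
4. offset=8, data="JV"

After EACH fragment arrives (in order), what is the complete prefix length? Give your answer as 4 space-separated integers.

Fragment 1: offset=0 data="zxY" -> buffer=zxY??????? -> prefix_len=3
Fragment 2: offset=6 data="an" -> buffer=zxY???an?? -> prefix_len=3
Fragment 3: offset=3 data="LgT" -> buffer=zxYLgTan?? -> prefix_len=8
Fragment 4: offset=8 data="JV" -> buffer=zxYLgTanJV -> prefix_len=10

Answer: 3 3 8 10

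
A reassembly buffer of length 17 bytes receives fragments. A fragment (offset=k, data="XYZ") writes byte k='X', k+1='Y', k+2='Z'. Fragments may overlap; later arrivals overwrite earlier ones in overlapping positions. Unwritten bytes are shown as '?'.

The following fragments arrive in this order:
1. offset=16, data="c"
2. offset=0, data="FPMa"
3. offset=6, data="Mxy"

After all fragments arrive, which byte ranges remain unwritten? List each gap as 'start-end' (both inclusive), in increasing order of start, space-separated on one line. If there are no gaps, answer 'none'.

Answer: 4-5 9-15

Derivation:
Fragment 1: offset=16 len=1
Fragment 2: offset=0 len=4
Fragment 3: offset=6 len=3
Gaps: 4-5 9-15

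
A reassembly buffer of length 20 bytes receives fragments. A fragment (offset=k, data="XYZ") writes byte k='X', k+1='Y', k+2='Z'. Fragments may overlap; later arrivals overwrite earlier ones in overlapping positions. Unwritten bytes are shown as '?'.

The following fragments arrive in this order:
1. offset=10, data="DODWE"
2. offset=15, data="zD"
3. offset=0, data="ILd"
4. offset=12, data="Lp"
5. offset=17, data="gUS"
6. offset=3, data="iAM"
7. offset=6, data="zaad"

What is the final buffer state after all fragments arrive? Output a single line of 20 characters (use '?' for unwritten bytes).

Answer: ILdiAMzaadDOLpEzDgUS

Derivation:
Fragment 1: offset=10 data="DODWE" -> buffer=??????????DODWE?????
Fragment 2: offset=15 data="zD" -> buffer=??????????DODWEzD???
Fragment 3: offset=0 data="ILd" -> buffer=ILd???????DODWEzD???
Fragment 4: offset=12 data="Lp" -> buffer=ILd???????DOLpEzD???
Fragment 5: offset=17 data="gUS" -> buffer=ILd???????DOLpEzDgUS
Fragment 6: offset=3 data="iAM" -> buffer=ILdiAM????DOLpEzDgUS
Fragment 7: offset=6 data="zaad" -> buffer=ILdiAMzaadDOLpEzDgUS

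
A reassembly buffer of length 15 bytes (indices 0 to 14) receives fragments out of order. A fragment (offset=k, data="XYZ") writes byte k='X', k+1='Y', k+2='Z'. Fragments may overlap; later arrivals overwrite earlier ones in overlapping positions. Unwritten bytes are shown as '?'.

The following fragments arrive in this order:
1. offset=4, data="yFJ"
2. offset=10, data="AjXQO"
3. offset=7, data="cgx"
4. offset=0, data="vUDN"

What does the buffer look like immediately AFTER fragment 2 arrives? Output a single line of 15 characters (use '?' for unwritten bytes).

Fragment 1: offset=4 data="yFJ" -> buffer=????yFJ????????
Fragment 2: offset=10 data="AjXQO" -> buffer=????yFJ???AjXQO

Answer: ????yFJ???AjXQO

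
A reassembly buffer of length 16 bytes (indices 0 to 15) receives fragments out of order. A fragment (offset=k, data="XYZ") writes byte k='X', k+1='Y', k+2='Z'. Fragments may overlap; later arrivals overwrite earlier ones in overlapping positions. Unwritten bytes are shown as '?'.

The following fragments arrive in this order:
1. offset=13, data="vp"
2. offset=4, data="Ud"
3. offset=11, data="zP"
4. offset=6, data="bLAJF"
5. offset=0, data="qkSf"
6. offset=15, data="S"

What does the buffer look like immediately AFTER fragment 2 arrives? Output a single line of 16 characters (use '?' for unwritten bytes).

Answer: ????Ud???????vp?

Derivation:
Fragment 1: offset=13 data="vp" -> buffer=?????????????vp?
Fragment 2: offset=4 data="Ud" -> buffer=????Ud???????vp?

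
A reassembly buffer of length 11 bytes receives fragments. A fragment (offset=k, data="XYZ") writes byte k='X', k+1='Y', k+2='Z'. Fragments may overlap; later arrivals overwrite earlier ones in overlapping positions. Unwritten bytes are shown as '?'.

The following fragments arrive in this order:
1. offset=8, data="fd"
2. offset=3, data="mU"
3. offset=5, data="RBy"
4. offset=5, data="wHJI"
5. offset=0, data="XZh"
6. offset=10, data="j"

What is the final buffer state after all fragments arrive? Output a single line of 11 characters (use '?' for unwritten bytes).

Answer: XZhmUwHJIdj

Derivation:
Fragment 1: offset=8 data="fd" -> buffer=????????fd?
Fragment 2: offset=3 data="mU" -> buffer=???mU???fd?
Fragment 3: offset=5 data="RBy" -> buffer=???mURByfd?
Fragment 4: offset=5 data="wHJI" -> buffer=???mUwHJId?
Fragment 5: offset=0 data="XZh" -> buffer=XZhmUwHJId?
Fragment 6: offset=10 data="j" -> buffer=XZhmUwHJIdj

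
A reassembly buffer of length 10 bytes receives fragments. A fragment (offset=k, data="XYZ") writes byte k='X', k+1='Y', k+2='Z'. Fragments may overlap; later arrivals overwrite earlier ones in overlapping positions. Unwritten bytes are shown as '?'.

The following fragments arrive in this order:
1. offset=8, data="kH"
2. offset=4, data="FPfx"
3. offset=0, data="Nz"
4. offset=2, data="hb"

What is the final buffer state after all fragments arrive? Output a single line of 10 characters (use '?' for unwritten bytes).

Answer: NzhbFPfxkH

Derivation:
Fragment 1: offset=8 data="kH" -> buffer=????????kH
Fragment 2: offset=4 data="FPfx" -> buffer=????FPfxkH
Fragment 3: offset=0 data="Nz" -> buffer=Nz??FPfxkH
Fragment 4: offset=2 data="hb" -> buffer=NzhbFPfxkH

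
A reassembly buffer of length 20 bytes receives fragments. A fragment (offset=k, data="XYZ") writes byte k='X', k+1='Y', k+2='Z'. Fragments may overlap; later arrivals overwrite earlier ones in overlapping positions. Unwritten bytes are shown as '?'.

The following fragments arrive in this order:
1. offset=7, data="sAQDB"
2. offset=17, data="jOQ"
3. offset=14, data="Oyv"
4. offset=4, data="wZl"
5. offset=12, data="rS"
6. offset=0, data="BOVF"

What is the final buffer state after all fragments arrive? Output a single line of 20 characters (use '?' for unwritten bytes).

Answer: BOVFwZlsAQDBrSOyvjOQ

Derivation:
Fragment 1: offset=7 data="sAQDB" -> buffer=???????sAQDB????????
Fragment 2: offset=17 data="jOQ" -> buffer=???????sAQDB?????jOQ
Fragment 3: offset=14 data="Oyv" -> buffer=???????sAQDB??OyvjOQ
Fragment 4: offset=4 data="wZl" -> buffer=????wZlsAQDB??OyvjOQ
Fragment 5: offset=12 data="rS" -> buffer=????wZlsAQDBrSOyvjOQ
Fragment 6: offset=0 data="BOVF" -> buffer=BOVFwZlsAQDBrSOyvjOQ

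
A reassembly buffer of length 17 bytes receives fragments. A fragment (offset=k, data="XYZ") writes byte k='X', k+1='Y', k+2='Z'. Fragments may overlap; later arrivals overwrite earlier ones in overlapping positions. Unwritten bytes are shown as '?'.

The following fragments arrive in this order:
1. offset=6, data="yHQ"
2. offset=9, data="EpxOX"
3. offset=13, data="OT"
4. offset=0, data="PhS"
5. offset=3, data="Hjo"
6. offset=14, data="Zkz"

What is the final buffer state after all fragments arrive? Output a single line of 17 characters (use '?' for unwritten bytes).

Answer: PhSHjoyHQEpxOOZkz

Derivation:
Fragment 1: offset=6 data="yHQ" -> buffer=??????yHQ????????
Fragment 2: offset=9 data="EpxOX" -> buffer=??????yHQEpxOX???
Fragment 3: offset=13 data="OT" -> buffer=??????yHQEpxOOT??
Fragment 4: offset=0 data="PhS" -> buffer=PhS???yHQEpxOOT??
Fragment 5: offset=3 data="Hjo" -> buffer=PhSHjoyHQEpxOOT??
Fragment 6: offset=14 data="Zkz" -> buffer=PhSHjoyHQEpxOOZkz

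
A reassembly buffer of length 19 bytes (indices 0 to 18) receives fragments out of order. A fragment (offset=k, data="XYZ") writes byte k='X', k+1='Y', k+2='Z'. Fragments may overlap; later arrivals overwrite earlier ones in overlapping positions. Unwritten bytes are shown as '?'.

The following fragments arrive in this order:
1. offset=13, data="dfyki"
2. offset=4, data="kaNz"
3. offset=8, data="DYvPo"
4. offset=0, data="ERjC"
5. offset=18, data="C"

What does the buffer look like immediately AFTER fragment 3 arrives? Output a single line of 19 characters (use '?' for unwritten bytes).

Fragment 1: offset=13 data="dfyki" -> buffer=?????????????dfyki?
Fragment 2: offset=4 data="kaNz" -> buffer=????kaNz?????dfyki?
Fragment 3: offset=8 data="DYvPo" -> buffer=????kaNzDYvPodfyki?

Answer: ????kaNzDYvPodfyki?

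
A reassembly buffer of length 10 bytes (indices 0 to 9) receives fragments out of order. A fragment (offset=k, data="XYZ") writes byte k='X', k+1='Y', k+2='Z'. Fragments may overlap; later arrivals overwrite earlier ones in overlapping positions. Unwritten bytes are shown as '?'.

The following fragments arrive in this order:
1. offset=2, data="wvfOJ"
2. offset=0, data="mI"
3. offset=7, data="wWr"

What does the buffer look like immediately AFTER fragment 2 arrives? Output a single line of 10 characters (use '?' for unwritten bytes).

Fragment 1: offset=2 data="wvfOJ" -> buffer=??wvfOJ???
Fragment 2: offset=0 data="mI" -> buffer=mIwvfOJ???

Answer: mIwvfOJ???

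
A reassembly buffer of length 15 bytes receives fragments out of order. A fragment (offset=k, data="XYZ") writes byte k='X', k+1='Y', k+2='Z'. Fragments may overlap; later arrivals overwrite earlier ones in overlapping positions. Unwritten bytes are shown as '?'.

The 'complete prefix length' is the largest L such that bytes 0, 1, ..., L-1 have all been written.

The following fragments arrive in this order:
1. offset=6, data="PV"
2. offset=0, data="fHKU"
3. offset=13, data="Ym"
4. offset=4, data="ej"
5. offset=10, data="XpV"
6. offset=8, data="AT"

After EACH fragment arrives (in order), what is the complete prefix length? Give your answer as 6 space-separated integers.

Fragment 1: offset=6 data="PV" -> buffer=??????PV??????? -> prefix_len=0
Fragment 2: offset=0 data="fHKU" -> buffer=fHKU??PV??????? -> prefix_len=4
Fragment 3: offset=13 data="Ym" -> buffer=fHKU??PV?????Ym -> prefix_len=4
Fragment 4: offset=4 data="ej" -> buffer=fHKUejPV?????Ym -> prefix_len=8
Fragment 5: offset=10 data="XpV" -> buffer=fHKUejPV??XpVYm -> prefix_len=8
Fragment 6: offset=8 data="AT" -> buffer=fHKUejPVATXpVYm -> prefix_len=15

Answer: 0 4 4 8 8 15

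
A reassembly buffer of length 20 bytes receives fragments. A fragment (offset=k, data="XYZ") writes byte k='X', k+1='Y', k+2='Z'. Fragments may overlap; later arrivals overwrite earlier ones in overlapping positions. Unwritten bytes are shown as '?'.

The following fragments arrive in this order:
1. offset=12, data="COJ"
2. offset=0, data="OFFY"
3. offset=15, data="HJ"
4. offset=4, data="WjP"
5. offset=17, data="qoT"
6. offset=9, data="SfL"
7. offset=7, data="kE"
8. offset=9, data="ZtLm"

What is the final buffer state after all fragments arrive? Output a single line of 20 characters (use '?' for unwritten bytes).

Answer: OFFYWjPkEZtLmOJHJqoT

Derivation:
Fragment 1: offset=12 data="COJ" -> buffer=????????????COJ?????
Fragment 2: offset=0 data="OFFY" -> buffer=OFFY????????COJ?????
Fragment 3: offset=15 data="HJ" -> buffer=OFFY????????COJHJ???
Fragment 4: offset=4 data="WjP" -> buffer=OFFYWjP?????COJHJ???
Fragment 5: offset=17 data="qoT" -> buffer=OFFYWjP?????COJHJqoT
Fragment 6: offset=9 data="SfL" -> buffer=OFFYWjP??SfLCOJHJqoT
Fragment 7: offset=7 data="kE" -> buffer=OFFYWjPkESfLCOJHJqoT
Fragment 8: offset=9 data="ZtLm" -> buffer=OFFYWjPkEZtLmOJHJqoT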